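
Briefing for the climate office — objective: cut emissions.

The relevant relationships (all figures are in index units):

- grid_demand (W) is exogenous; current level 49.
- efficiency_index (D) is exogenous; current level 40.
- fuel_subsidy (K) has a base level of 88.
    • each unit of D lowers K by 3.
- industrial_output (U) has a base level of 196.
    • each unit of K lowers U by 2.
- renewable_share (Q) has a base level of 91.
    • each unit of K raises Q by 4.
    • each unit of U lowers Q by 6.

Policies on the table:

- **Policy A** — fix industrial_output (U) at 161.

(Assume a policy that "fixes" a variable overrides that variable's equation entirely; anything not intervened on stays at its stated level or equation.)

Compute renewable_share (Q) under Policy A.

Policy A (U := 161):
  D = 40
  K = 88 − 3·40 = -32
  U = 161
  Q = 91 + 4·(-32) − 6·161 = -1003

-1003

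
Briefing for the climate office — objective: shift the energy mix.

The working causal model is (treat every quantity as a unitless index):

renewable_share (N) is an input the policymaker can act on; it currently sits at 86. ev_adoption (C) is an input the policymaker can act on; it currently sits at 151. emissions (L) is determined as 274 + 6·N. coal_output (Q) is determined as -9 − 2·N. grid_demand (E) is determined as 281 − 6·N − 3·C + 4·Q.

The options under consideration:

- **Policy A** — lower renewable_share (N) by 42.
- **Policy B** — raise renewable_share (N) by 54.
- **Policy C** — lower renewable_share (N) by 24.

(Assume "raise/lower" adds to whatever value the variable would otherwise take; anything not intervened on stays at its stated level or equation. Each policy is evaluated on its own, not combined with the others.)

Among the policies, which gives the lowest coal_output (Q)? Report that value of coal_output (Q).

Policy A (N − 42):
  N = 86 − 42 = 44
  Q = -9 − 2·44 = -97
Policy B (N + 54):
  N = 86 + 54 = 140
  Q = -9 − 2·140 = -289
Policy C (N − 24):
  N = 86 − 24 = 62
  Q = -9 − 2·62 = -133
Comparing — Policy A: Q=-97, Policy B: Q=-289, Policy C: Q=-133. Lowest is -289 (Policy B).

-289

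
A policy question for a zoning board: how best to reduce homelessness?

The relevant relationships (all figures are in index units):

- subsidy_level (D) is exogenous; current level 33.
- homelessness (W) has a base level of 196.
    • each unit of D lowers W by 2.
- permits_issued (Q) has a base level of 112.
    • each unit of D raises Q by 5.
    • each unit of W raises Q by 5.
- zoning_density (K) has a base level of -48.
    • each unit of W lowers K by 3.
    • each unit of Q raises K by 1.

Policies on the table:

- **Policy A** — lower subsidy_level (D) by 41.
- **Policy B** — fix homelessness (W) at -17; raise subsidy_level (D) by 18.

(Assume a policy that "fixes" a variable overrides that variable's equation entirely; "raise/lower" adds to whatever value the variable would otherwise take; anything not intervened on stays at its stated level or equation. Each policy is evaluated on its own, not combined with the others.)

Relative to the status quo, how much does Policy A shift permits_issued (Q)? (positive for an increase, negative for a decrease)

205

Baseline:
  D = 33
  W = 196 − 2·33 = 130
  Q = 112 + 5·33 + 5·130 = 927
Policy A (D − 41):
  D = 33 − 41 = -8
  W = 196 − 2·(-8) = 212
  Q = 112 + 5·(-8) + 5·212 = 1132
Change in Q: 1132 − 927 = 205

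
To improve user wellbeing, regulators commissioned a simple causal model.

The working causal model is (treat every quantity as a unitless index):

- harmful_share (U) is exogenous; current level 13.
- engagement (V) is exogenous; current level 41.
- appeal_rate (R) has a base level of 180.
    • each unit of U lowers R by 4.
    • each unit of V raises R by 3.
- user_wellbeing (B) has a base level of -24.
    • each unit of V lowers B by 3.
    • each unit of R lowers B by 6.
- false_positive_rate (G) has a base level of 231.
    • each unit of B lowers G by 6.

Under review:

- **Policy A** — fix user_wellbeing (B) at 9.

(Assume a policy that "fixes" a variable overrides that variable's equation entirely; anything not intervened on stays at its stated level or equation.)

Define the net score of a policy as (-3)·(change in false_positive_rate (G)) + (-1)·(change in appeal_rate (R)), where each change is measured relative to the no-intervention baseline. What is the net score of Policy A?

29916

Baseline:
  U = 13
  V = 41
  R = 180 − 4·13 + 3·41 = 251
  B = -24 − 3·41 − 6·251 = -1653
  G = 231 − 6·(-1653) = 10149
Policy A (B := 9):
  U = 13
  V = 41
  R = 180 − 4·13 + 3·41 = 251
  B = 9
  G = 231 − 6·9 = 177
ΔG = 177 − 10149 = -9972; ΔR = 251 − 251 = 0
Score = (-3)·(-9972) + (-1)·0 = 29916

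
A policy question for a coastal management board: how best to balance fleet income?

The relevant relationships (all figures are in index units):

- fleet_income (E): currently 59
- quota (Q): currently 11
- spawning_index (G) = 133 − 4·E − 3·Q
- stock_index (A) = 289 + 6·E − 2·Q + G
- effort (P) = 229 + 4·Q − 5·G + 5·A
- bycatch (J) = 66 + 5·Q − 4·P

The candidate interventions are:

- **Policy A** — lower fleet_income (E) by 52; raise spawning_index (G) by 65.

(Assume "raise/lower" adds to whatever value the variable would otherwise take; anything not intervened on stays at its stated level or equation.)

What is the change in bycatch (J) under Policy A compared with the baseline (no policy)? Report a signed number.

Baseline:
  E = 59
  Q = 11
  G = 133 − 4·59 − 3·11 = -136
  A = 289 + 6·59 − 2·11 + (-136) = 485
  P = 229 + 4·11 − 5·(-136) + 5·485 = 3378
  J = 66 + 5·11 − 4·3378 = -13391
Policy A (E − 52, G + 65):
  E = 59 − 52 = 7
  Q = 11
  G = 133 − 4·7 − 3·11 (+65 from intervention) = 137
  A = 289 + 6·7 − 2·11 + 137 = 446
  P = 229 + 4·11 − 5·137 + 5·446 = 1818
  J = 66 + 5·11 − 4·1818 = -7151
Change in J: -7151 − (-13391) = 6240

6240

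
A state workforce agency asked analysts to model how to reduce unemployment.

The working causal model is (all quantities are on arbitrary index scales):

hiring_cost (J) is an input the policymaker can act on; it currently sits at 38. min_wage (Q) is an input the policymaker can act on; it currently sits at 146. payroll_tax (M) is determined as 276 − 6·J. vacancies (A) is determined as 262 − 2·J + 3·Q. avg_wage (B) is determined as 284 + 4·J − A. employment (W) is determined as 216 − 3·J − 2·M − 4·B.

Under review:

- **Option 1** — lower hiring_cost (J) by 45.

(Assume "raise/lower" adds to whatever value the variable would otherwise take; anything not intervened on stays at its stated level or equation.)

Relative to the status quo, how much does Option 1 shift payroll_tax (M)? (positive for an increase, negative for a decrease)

270

Baseline:
  J = 38
  M = 276 − 6·38 = 48
Option 1 (J − 45):
  J = 38 − 45 = -7
  M = 276 − 6·(-7) = 318
Change in M: 318 − 48 = 270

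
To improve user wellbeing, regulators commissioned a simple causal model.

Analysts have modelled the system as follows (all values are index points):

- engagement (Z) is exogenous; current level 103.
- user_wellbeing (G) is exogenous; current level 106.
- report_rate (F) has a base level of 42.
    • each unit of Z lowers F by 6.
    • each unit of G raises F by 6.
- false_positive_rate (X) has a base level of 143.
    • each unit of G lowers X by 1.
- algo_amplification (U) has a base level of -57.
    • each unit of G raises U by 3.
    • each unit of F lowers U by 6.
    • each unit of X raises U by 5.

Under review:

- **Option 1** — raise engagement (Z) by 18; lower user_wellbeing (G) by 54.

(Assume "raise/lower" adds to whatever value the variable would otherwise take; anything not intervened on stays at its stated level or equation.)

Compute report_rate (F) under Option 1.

-372

Option 1 (Z + 18, G − 54):
  Z = 103 + 18 = 121
  G = 106 − 54 = 52
  F = 42 − 6·121 + 6·52 = -372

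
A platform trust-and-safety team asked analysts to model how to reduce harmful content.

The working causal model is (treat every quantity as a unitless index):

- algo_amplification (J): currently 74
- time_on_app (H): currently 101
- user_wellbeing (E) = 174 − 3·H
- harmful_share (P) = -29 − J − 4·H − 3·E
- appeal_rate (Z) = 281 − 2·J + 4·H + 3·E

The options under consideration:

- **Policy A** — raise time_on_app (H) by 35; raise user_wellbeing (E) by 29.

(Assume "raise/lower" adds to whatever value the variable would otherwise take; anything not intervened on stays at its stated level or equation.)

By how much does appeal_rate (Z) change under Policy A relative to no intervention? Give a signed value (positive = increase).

Baseline:
  J = 74
  H = 101
  E = 174 − 3·101 = -129
  Z = 281 − 2·74 + 4·101 + 3·(-129) = 150
Policy A (H + 35, E + 29):
  J = 74
  H = 101 + 35 = 136
  E = 174 − 3·136 (+29 from intervention) = -205
  Z = 281 − 2·74 + 4·136 + 3·(-205) = 62
Change in Z: 62 − 150 = -88

-88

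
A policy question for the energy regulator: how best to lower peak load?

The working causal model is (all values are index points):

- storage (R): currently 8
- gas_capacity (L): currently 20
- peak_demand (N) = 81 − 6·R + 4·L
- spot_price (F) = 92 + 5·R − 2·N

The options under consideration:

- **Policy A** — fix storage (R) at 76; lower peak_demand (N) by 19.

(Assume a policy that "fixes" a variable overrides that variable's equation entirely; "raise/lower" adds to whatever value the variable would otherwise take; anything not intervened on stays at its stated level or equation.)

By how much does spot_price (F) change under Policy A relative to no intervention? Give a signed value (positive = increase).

1194

Baseline:
  R = 8
  L = 20
  N = 81 − 6·8 + 4·20 = 113
  F = 92 + 5·8 − 2·113 = -94
Policy A (R := 76, N − 19):
  R = 76
  L = 20
  N = 81 − 6·76 + 4·20 (−19 from intervention) = -314
  F = 92 + 5·76 − 2·(-314) = 1100
Change in F: 1100 − (-94) = 1194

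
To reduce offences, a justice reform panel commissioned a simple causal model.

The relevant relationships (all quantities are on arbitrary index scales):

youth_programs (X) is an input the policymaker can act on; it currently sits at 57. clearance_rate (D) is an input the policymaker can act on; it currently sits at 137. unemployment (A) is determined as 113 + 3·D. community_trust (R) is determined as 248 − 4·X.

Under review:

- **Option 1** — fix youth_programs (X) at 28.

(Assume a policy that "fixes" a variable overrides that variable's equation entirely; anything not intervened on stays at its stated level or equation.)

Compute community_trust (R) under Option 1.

136

Option 1 (X := 28):
  X = 28
  R = 248 − 4·28 = 136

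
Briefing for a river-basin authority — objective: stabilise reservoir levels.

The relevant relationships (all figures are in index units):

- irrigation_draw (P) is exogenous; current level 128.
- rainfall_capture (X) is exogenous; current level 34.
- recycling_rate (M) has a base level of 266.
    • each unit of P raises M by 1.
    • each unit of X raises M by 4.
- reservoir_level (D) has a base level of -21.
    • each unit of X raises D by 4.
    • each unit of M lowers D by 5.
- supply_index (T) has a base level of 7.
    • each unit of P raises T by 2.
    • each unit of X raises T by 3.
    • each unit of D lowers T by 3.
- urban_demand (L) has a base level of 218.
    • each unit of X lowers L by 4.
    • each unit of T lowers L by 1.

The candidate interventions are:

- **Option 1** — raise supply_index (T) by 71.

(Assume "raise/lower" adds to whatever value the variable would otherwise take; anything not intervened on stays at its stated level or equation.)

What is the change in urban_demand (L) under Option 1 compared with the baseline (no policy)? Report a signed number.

-71

Baseline:
  P = 128
  X = 34
  M = 266 + 128 + 4·34 = 530
  D = -21 + 4·34 − 5·530 = -2535
  T = 7 + 2·128 + 3·34 − 3·(-2535) = 7970
  L = 218 − 4·34 − 7970 = -7888
Option 1 (T + 71):
  P = 128
  X = 34
  M = 266 + 128 + 4·34 = 530
  D = -21 + 4·34 − 5·530 = -2535
  T = 7 + 2·128 + 3·34 − 3·(-2535) (+71 from intervention) = 8041
  L = 218 − 4·34 − 8041 = -7959
Change in L: -7959 − (-7888) = -71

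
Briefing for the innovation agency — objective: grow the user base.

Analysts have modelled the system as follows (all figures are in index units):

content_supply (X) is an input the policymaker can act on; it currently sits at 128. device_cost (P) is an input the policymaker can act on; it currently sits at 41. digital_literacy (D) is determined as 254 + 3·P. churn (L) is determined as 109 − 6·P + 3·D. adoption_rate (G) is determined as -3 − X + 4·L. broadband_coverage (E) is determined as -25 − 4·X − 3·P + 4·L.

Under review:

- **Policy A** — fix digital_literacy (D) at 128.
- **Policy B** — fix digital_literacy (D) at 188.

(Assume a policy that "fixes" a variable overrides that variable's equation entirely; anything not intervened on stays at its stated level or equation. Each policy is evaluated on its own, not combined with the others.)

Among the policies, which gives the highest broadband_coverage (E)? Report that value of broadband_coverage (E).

1048

Policy A (D := 128):
  X = 128
  P = 41
  D = 128
  L = 109 − 6·41 + 3·128 = 247
  E = -25 − 4·128 − 3·41 + 4·247 = 328
Policy B (D := 188):
  X = 128
  P = 41
  D = 188
  L = 109 − 6·41 + 3·188 = 427
  E = -25 − 4·128 − 3·41 + 4·427 = 1048
Comparing — Policy A: E=328, Policy B: E=1048. Highest is 1048 (Policy B).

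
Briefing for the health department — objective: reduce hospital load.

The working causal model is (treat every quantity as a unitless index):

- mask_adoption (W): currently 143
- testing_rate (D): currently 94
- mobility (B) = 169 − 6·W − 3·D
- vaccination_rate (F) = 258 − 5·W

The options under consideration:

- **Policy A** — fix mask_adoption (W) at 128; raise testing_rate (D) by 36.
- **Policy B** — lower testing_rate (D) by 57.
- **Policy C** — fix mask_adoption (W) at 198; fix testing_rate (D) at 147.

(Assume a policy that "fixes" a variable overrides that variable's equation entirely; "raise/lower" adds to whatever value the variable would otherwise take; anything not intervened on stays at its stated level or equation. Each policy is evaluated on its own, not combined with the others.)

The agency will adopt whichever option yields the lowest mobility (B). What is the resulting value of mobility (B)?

-1460

Policy A (W := 128, D + 36):
  W = 128
  D = 94 + 36 = 130
  B = 169 − 6·128 − 3·130 = -989
Policy B (D − 57):
  W = 143
  D = 94 − 57 = 37
  B = 169 − 6·143 − 3·37 = -800
Policy C (W := 198, D := 147):
  W = 198
  D = 147
  B = 169 − 6·198 − 3·147 = -1460
Comparing — Policy A: B=-989, Policy B: B=-800, Policy C: B=-1460. Lowest is -1460 (Policy C).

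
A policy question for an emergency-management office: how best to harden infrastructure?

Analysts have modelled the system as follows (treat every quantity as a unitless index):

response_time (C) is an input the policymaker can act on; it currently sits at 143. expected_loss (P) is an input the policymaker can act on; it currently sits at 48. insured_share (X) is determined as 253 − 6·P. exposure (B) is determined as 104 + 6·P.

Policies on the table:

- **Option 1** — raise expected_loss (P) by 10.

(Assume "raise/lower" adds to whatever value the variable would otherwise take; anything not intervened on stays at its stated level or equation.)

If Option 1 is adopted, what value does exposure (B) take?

452

Option 1 (P + 10):
  P = 48 + 10 = 58
  B = 104 + 6·58 = 452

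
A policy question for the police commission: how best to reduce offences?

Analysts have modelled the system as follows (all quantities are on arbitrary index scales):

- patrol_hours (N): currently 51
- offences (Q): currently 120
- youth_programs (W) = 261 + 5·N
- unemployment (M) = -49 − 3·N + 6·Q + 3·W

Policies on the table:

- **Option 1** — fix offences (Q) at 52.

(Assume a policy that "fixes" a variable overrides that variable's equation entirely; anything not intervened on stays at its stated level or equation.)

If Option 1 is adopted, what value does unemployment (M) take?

Option 1 (Q := 52):
  N = 51
  Q = 52
  W = 261 + 5·51 = 516
  M = -49 − 3·51 + 6·52 + 3·516 = 1658

1658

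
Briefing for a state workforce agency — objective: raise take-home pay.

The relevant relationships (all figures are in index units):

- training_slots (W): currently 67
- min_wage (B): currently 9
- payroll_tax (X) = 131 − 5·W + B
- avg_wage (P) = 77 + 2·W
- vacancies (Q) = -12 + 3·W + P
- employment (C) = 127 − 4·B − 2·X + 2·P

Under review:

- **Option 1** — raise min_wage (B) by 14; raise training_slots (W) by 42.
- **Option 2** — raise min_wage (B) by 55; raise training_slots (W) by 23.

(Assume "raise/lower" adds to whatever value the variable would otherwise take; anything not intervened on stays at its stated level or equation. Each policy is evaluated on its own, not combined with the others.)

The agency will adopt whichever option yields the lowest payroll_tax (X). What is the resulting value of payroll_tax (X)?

Option 1 (B + 14, W + 42):
  W = 67 + 42 = 109
  B = 9 + 14 = 23
  X = 131 − 5·109 + 23 = -391
Option 2 (B + 55, W + 23):
  W = 67 + 23 = 90
  B = 9 + 55 = 64
  X = 131 − 5·90 + 64 = -255
Comparing — Option 1: X=-391, Option 2: X=-255. Lowest is -391 (Option 1).

-391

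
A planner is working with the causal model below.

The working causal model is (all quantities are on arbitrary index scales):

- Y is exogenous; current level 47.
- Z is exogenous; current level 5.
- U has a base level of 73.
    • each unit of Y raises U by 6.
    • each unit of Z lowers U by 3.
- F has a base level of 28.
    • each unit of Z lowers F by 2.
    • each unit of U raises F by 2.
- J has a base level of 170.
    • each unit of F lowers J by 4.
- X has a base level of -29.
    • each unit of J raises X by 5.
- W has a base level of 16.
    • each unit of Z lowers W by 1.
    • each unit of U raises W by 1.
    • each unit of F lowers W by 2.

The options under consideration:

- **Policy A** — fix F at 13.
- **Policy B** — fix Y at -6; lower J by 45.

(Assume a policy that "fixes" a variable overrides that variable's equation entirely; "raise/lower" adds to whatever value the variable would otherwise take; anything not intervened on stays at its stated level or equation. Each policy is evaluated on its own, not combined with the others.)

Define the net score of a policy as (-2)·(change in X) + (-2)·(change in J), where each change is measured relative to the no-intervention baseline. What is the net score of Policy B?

Baseline:
  Y = 47
  Z = 5
  U = 73 + 6·47 − 3·5 = 340
  F = 28 − 2·5 + 2·340 = 698
  J = 170 − 4·698 = -2622
  X = -29 + 5·(-2622) = -13139
Policy B (Y := -6, J − 45):
  Y = -6
  Z = 5
  U = 73 + 6·(-6) − 3·5 = 22
  F = 28 − 2·5 + 2·22 = 62
  J = 170 − 4·62 (−45 from intervention) = -123
  X = -29 + 5·(-123) = -644
ΔX = -644 − (-13139) = 12495; ΔJ = -123 − (-2622) = 2499
Score = (-2)·12495 + (-2)·2499 = -29988

-29988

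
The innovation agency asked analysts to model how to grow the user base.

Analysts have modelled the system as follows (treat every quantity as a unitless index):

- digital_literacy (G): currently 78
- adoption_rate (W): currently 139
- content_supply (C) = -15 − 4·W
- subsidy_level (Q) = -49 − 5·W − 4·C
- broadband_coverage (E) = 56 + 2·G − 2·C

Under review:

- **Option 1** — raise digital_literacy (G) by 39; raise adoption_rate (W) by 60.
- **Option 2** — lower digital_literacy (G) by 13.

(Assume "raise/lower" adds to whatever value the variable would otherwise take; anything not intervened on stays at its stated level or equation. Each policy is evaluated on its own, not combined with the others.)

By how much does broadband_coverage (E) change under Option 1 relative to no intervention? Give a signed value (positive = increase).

Baseline:
  G = 78
  W = 139
  C = -15 − 4·139 = -571
  E = 56 + 2·78 − 2·(-571) = 1354
Option 1 (G + 39, W + 60):
  G = 78 + 39 = 117
  W = 139 + 60 = 199
  C = -15 − 4·199 = -811
  E = 56 + 2·117 − 2·(-811) = 1912
Change in E: 1912 − 1354 = 558

558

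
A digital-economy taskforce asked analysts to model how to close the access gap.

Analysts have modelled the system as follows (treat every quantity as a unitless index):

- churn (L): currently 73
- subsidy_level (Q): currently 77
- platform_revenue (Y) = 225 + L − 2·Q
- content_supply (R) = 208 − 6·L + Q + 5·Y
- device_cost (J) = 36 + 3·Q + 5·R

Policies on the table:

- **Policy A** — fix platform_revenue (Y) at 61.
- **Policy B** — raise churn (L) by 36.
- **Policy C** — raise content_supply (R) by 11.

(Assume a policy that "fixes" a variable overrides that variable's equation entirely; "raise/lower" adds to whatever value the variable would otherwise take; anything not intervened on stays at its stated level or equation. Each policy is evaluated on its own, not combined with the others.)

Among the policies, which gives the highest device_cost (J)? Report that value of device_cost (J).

3157

Policy A (Y := 61):
  L = 73
  Q = 77
  Y = 61
  R = 208 − 6·73 + 77 + 5·61 = 152
  J = 36 + 3·77 + 5·152 = 1027
Policy B (L + 36):
  L = 73 + 36 = 109
  Q = 77
  Y = 225 + 109 − 2·77 = 180
  R = 208 − 6·109 + 77 + 5·180 = 531
  J = 36 + 3·77 + 5·531 = 2922
Policy C (R + 11):
  L = 73
  Q = 77
  Y = 225 + 73 − 2·77 = 144
  R = 208 − 6·73 + 77 + 5·144 (+11 from intervention) = 578
  J = 36 + 3·77 + 5·578 = 3157
Comparing — Policy A: J=1027, Policy B: J=2922, Policy C: J=3157. Highest is 3157 (Policy C).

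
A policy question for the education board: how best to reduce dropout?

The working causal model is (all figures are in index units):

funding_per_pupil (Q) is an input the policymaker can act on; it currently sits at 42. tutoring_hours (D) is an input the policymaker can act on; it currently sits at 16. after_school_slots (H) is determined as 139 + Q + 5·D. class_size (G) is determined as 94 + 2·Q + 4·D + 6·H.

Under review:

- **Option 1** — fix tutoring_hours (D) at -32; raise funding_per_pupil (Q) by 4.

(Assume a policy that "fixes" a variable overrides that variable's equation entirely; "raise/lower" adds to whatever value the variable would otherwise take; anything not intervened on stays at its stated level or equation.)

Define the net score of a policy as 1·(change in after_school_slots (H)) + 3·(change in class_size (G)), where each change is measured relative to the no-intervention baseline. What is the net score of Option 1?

-5036

Baseline:
  Q = 42
  D = 16
  H = 139 + 42 + 5·16 = 261
  G = 94 + 2·42 + 4·16 + 6·261 = 1808
Option 1 (D := -32, Q + 4):
  Q = 42 + 4 = 46
  D = -32
  H = 139 + 46 + 5·(-32) = 25
  G = 94 + 2·46 + 4·(-32) + 6·25 = 208
ΔH = 25 − 261 = -236; ΔG = 208 − 1808 = -1600
Score = 1·(-236) + 3·(-1600) = -5036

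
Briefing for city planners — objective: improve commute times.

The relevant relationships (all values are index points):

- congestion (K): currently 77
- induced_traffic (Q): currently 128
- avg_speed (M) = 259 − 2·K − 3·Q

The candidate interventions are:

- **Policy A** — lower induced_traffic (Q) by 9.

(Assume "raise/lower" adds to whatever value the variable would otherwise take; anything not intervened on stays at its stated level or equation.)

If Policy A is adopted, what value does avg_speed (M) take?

-252

Policy A (Q − 9):
  K = 77
  Q = 128 − 9 = 119
  M = 259 − 2·77 − 3·119 = -252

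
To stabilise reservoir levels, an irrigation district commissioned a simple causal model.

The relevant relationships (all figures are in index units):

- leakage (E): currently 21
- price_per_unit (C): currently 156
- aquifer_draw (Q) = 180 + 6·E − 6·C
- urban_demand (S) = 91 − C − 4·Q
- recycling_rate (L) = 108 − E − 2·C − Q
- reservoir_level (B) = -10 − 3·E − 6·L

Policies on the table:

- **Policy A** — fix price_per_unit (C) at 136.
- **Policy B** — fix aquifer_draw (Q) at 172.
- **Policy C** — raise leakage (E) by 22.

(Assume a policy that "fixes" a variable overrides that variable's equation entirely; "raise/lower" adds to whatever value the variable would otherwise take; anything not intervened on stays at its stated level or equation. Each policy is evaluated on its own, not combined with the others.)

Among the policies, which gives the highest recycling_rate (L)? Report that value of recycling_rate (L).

Policy A (C := 136):
  E = 21
  C = 136
  Q = 180 + 6·21 − 6·136 = -510
  L = 108 − 21 − 2·136 − (-510) = 325
Policy B (Q := 172):
  E = 21
  C = 156
  Q = 172
  L = 108 − 21 − 2·156 − 172 = -397
Policy C (E + 22):
  E = 21 + 22 = 43
  C = 156
  Q = 180 + 6·43 − 6·156 = -498
  L = 108 − 43 − 2·156 − (-498) = 251
Comparing — Policy A: L=325, Policy B: L=-397, Policy C: L=251. Highest is 325 (Policy A).

325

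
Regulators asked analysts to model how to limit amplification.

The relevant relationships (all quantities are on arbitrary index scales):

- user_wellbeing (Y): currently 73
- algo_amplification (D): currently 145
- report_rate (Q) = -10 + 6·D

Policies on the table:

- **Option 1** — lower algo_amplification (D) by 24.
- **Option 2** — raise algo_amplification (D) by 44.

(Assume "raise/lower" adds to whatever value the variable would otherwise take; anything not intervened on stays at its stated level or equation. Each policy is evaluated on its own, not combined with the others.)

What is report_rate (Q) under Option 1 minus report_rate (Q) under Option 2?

-408

Option 1 (D − 24):
  D = 145 − 24 = 121
  Q = -10 + 6·121 = 716
Option 2 (D + 44):
  D = 145 + 44 = 189
  Q = -10 + 6·189 = 1124
Q: 716 − 1124 = -408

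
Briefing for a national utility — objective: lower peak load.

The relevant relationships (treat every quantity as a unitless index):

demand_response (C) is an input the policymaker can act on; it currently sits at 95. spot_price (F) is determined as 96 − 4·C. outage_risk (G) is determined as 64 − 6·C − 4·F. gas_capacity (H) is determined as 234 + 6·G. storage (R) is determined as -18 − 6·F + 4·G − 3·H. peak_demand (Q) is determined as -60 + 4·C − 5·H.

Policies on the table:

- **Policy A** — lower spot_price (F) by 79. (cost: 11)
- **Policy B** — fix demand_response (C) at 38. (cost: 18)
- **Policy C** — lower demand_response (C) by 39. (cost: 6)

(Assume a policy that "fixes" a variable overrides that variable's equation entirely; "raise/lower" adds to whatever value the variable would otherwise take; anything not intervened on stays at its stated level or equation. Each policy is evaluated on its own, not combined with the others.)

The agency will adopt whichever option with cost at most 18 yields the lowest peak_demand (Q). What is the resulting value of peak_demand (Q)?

-29230

Policy A (F − 79):
  C = 95
  F = 96 − 4·95 (−79 from intervention) = -363
  G = 64 − 6·95 − 4·(-363) = 946
  H = 234 + 6·946 = 5910
  Q = -60 + 4·95 − 5·5910 = -29230
Policy B (C := 38):
  C = 38
  F = 96 − 4·38 = -56
  G = 64 − 6·38 − 4·(-56) = 60
  H = 234 + 6·60 = 594
  Q = -60 + 4·38 − 5·594 = -2878
Policy C (C − 39):
  C = 95 − 39 = 56
  F = 96 − 4·56 = -128
  G = 64 − 6·56 − 4·(-128) = 240
  H = 234 + 6·240 = 1674
  Q = -60 + 4·56 − 5·1674 = -8206
Comparing — Policy A: Q=-29230, Policy B: Q=-2878, Policy C: Q=-8206. Lowest is -29230 (Policy A).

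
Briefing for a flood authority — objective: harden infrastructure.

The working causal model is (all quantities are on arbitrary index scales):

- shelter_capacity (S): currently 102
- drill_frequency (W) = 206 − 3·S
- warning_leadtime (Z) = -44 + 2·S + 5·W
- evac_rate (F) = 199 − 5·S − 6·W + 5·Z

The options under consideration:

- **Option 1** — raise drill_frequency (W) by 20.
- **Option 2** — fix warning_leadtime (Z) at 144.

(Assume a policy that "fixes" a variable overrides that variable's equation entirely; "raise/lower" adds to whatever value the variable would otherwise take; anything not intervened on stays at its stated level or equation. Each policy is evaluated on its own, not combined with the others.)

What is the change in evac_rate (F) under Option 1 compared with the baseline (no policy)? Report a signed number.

Baseline:
  S = 102
  W = 206 − 3·102 = -100
  Z = -44 + 2·102 + 5·(-100) = -340
  F = 199 − 5·102 − 6·(-100) + 5·(-340) = -1411
Option 1 (W + 20):
  S = 102
  W = 206 − 3·102 (+20 from intervention) = -80
  Z = -44 + 2·102 + 5·(-80) = -240
  F = 199 − 5·102 − 6·(-80) + 5·(-240) = -1031
Change in F: -1031 − (-1411) = 380

380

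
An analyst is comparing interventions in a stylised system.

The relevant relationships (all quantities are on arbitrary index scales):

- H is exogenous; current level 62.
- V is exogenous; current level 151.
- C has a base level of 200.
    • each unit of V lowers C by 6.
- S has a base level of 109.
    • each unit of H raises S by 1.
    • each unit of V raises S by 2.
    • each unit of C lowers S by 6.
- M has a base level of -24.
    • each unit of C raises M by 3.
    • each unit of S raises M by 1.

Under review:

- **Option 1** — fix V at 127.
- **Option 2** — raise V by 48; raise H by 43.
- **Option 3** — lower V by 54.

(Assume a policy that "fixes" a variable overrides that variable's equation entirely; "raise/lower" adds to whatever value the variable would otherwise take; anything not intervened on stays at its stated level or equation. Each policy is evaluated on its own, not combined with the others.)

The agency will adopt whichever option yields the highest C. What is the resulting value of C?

Option 1 (V := 127):
  V = 127
  C = 200 − 6·127 = -562
Option 2 (V + 48, H + 43):
  V = 151 + 48 = 199
  C = 200 − 6·199 = -994
Option 3 (V − 54):
  V = 151 − 54 = 97
  C = 200 − 6·97 = -382
Comparing — Option 1: C=-562, Option 2: C=-994, Option 3: C=-382. Highest is -382 (Option 3).

-382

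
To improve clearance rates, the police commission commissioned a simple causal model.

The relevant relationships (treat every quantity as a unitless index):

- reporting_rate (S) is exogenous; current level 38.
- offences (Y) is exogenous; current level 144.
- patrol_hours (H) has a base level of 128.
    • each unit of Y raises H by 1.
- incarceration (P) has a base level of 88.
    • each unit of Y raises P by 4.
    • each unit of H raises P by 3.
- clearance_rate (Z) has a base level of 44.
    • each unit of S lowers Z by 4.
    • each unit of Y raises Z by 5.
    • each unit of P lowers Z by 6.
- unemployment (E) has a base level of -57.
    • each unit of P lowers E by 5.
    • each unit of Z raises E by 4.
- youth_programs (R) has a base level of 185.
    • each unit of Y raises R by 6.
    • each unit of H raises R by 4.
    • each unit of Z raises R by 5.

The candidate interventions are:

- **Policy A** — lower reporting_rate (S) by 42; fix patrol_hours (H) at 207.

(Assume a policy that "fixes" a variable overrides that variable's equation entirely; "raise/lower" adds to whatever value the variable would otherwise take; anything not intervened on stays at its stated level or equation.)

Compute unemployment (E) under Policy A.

Policy A (S − 42, H := 207):
  S = 38 − 42 = -4
  Y = 144
  H = 207
  P = 88 + 4·144 + 3·207 = 1285
  Z = 44 − 4·(-4) + 5·144 − 6·1285 = -6930
  E = -57 − 5·1285 + 4·(-6930) = -34202

-34202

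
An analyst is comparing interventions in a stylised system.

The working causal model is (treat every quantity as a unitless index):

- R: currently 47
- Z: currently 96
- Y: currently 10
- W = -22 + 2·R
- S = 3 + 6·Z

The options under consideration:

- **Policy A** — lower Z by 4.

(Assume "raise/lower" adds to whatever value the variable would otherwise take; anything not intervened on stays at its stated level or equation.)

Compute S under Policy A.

Policy A (Z − 4):
  Z = 96 − 4 = 92
  S = 3 + 6·92 = 555

555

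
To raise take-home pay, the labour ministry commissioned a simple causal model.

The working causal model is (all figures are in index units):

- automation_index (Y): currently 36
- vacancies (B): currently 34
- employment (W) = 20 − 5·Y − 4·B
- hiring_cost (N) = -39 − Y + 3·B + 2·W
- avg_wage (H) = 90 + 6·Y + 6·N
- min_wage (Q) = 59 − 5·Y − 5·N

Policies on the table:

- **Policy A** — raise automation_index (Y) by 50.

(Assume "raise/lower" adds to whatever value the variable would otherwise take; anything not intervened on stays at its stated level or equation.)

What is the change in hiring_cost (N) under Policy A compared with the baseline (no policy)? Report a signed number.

-550

Baseline:
  Y = 36
  B = 34
  W = 20 − 5·36 − 4·34 = -296
  N = -39 − 36 + 3·34 + 2·(-296) = -565
Policy A (Y + 50):
  Y = 36 + 50 = 86
  B = 34
  W = 20 − 5·86 − 4·34 = -546
  N = -39 − 86 + 3·34 + 2·(-546) = -1115
Change in N: -1115 − (-565) = -550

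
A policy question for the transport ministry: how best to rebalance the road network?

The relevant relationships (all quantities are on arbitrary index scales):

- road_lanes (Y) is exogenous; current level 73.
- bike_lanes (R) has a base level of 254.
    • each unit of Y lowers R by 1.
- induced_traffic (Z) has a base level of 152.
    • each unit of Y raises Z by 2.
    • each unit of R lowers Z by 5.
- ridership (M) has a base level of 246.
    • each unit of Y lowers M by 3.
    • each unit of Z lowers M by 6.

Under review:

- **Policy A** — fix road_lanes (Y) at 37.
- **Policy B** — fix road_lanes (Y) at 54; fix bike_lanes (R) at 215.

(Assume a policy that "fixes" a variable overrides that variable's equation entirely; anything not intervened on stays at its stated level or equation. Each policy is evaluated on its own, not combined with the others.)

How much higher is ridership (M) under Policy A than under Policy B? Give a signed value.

Policy A (Y := 37):
  Y = 37
  R = 254 − 37 = 217
  Z = 152 + 2·37 − 5·217 = -859
  M = 246 − 3·37 − 6·(-859) = 5289
Policy B (Y := 54, R := 215):
  Y = 54
  R = 215
  Z = 152 + 2·54 − 5·215 = -815
  M = 246 − 3·54 − 6·(-815) = 4974
M: 5289 − 4974 = 315

315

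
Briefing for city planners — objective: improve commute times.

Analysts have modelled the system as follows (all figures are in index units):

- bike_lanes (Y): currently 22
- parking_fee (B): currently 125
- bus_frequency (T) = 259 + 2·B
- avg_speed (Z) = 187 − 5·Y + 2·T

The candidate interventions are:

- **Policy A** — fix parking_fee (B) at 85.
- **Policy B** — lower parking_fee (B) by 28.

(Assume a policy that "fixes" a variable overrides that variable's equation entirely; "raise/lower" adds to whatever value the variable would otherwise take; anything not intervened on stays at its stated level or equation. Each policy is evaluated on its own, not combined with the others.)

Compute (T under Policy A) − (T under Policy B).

Policy A (B := 85):
  B = 85
  T = 259 + 2·85 = 429
Policy B (B − 28):
  B = 125 − 28 = 97
  T = 259 + 2·97 = 453
T: 429 − 453 = -24

-24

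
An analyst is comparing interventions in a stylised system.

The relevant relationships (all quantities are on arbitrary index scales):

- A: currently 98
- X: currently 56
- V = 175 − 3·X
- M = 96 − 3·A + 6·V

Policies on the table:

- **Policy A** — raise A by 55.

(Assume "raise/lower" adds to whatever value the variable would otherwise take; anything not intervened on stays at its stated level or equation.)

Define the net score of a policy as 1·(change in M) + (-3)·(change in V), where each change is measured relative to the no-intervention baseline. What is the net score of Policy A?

Baseline:
  A = 98
  X = 56
  V = 175 − 3·56 = 7
  M = 96 − 3·98 + 6·7 = -156
Policy A (A + 55):
  A = 98 + 55 = 153
  X = 56
  V = 175 − 3·56 = 7
  M = 96 − 3·153 + 6·7 = -321
ΔM = -321 − (-156) = -165; ΔV = 7 − 7 = 0
Score = 1·(-165) + (-3)·0 = -165

-165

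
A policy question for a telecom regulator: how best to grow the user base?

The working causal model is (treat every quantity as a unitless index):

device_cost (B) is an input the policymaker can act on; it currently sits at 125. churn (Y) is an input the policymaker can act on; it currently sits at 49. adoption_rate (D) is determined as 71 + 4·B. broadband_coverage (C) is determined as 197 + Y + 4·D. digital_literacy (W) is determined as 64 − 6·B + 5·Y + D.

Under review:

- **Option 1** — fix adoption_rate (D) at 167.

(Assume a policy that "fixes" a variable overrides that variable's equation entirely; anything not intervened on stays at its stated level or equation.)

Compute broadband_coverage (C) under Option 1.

914

Option 1 (D := 167):
  B = 125
  Y = 49
  D = 167
  C = 197 + 49 + 4·167 = 914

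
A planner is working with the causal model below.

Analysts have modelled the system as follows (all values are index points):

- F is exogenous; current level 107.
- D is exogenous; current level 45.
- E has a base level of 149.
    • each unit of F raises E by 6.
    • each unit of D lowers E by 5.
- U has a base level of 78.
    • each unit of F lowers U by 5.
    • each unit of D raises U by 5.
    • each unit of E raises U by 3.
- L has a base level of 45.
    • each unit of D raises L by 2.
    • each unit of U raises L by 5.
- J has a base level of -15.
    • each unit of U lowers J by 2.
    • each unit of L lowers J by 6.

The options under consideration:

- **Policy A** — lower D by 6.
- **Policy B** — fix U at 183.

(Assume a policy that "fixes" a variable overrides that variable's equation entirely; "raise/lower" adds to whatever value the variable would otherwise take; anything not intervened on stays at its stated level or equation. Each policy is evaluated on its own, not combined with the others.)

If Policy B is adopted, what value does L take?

Policy B (U := 183):
  F = 107
  D = 45
  E = 149 + 6·107 − 5·45 = 566
  U = 183
  L = 45 + 2·45 + 5·183 = 1050

1050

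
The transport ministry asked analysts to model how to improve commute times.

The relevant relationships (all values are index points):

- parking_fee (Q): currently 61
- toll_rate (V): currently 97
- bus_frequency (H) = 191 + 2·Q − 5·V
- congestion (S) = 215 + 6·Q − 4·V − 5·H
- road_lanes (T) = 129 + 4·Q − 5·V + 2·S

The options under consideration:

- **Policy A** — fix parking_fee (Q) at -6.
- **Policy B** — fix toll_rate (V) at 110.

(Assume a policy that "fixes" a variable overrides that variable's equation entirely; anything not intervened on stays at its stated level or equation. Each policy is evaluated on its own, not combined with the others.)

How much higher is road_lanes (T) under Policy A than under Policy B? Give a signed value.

-213

Policy A (Q := -6):
  Q = -6
  V = 97
  H = 191 + 2·(-6) − 5·97 = -306
  S = 215 + 6·(-6) − 4·97 − 5·(-306) = 1321
  T = 129 + 4·(-6) − 5·97 + 2·1321 = 2262
Policy B (V := 110):
  Q = 61
  V = 110
  H = 191 + 2·61 − 5·110 = -237
  S = 215 + 6·61 − 4·110 − 5·(-237) = 1326
  T = 129 + 4·61 − 5·110 + 2·1326 = 2475
T: 2262 − 2475 = -213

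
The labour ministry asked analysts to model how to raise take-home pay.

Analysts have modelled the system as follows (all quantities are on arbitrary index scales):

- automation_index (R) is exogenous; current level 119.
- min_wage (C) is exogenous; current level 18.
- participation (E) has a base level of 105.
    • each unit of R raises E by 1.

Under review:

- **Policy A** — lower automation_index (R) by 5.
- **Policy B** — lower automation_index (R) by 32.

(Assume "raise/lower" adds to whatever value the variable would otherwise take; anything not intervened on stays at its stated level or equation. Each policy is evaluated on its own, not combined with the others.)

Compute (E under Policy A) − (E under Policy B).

27

Policy A (R − 5):
  R = 119 − 5 = 114
  E = 105 + 114 = 219
Policy B (R − 32):
  R = 119 − 32 = 87
  E = 105 + 87 = 192
E: 219 − 192 = 27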